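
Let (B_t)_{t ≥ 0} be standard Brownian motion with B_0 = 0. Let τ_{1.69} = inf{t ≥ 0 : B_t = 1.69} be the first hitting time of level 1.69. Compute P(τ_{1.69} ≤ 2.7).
P(τ_{1.69} ≤ 2.7) = 2(1 − Φ(1.69/√2.7)) = 2(1 − Φ(1.0285)) ≈ 0.3037

By the reflection principle for standard BM, P(τ_b ≤ t) = 2 · P(B_t ≥ b). Since B_t ~ N(0, t), P(B_t ≥ 1.69) = 1 − Φ(1.69/√t) = 1 − Φ(1.69/√2.7) = 1 − Φ(1.0285) ≈ 0.15186. Doubling: P(τ_{1.69} ≤ 2.7) ≈ 2 · 0.15186 = 0.30372 ≈ 0.3037.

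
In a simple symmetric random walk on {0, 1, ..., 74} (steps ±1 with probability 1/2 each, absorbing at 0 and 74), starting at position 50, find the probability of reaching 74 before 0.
P(hit 74 before 0) = 50/74 = 25/37

Let u_k = P(hit 74 before 0 | start at k). Then u_0 = 0, u_74 = 1, and u_k = u_{k-1}/2 + u_{k+1}/2 for 1 ≤ k ≤ 73. This harmonic recurrence is solved by u_k = k/74, giving u_50 = 50/74 = 25/37.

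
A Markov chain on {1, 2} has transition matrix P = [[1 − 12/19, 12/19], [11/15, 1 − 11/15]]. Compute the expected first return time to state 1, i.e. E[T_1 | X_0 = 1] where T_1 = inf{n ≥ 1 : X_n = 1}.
E[T_1 | X_0 = 1] = 1/π_1 = 389/209

For an irreducible recurrent Markov chain with stationary distribution π, E[T_i | X_0 = i] = 1/π_i (Kac's formula). Here π_1 = (11/15)/(12/19 + 11/15) = (11/15)/(389/285) = 209/389, so E[T_1 | X_0 = 1] = 1/π_1 = (12/19 + 11/15)/(11/15) = (389/285)/(11/15) = 389/209.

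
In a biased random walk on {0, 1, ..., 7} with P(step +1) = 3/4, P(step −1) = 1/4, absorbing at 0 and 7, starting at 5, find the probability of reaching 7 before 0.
P(hit 7 before 0) = (1 − (1/3)^5) / (1 − (1/3)^7) = 1089/1093

Let u_k denote P(reach 7 before 0 | start at k). Boundary: u_0 = 0, u_7 = 1. Recurrence: u_k = 3/4·u_{k+1} + 1/4·u_{k-1} for 1 ≤ k ≤ 6. Try u_k = A + B·r^k with r = q/p = (1/4)/(3/4) = 1/3. Substitution satisfies the recurrence; boundary conditions give:
  u_k = (1 − r^k) / (1 − r^N) = (1 − (1/3)^5) / (1 − (1/3)^7) = 1089/1093.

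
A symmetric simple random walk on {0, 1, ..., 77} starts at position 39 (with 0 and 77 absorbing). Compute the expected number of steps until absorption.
E[τ | X_0 = 39] = 1482

Let v_k = E[τ | X_0 = k]. Boundary: v_0 = v_77 = 0. Recurrence: v_k = 1 + (v_{k-1} + v_{k+1})/2 for 1 ≤ k ≤ 76. The particular solution to v_k − (v_{k-1} + v_{k+1})/2 = 1 is v_k = −k^2. Adding homogeneous solution A + B k and matching boundaries gives v_k = k (77 − k). Substituting k = 39: v_39 = 39 · 38 = 1482.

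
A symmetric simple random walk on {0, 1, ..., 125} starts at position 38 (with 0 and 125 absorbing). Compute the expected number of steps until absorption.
E[τ | X_0 = 38] = 3306

Let v_k = E[τ | X_0 = k]. Boundary: v_0 = v_125 = 0. Recurrence: v_k = 1 + (v_{k-1} + v_{k+1})/2 for 1 ≤ k ≤ 124. The particular solution to v_k − (v_{k-1} + v_{k+1})/2 = 1 is v_k = −k^2. Adding homogeneous solution A + B k and matching boundaries gives v_k = k (125 − k). Substituting k = 38: v_38 = 38 · 87 = 3306.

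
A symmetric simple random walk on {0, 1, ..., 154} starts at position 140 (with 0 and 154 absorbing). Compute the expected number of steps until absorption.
E[τ | X_0 = 140] = 1960

Let v_k = E[τ | X_0 = k]. Boundary: v_0 = v_154 = 0. Recurrence: v_k = 1 + (v_{k-1} + v_{k+1})/2 for 1 ≤ k ≤ 153. The particular solution to v_k − (v_{k-1} + v_{k+1})/2 = 1 is v_k = −k^2. Adding homogeneous solution A + B k and matching boundaries gives v_k = k (154 − k). Substituting k = 140: v_140 = 140 · 14 = 1960.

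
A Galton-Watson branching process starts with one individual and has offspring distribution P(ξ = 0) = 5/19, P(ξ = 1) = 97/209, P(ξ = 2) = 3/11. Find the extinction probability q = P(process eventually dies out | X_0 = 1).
q = 55/57

The pgf is f(s) = 5/19 + 97/209·s + 3/11·s². The extinction probability q is the smallest fixed point of f in [0, 1]. Setting s = f(s):
  3/11·s² + (97/209 − 1)·s + 5/19 = 0
  3/11·s² − (5/19 + 3/11)·s + 5/19 = 0
which factors as (s − 1)·(3/11·s − 5/19) = 0, giving roots s = 1 and s = (5/19)/(3/11) = 55/57.
Mean offspring μ = 97/209 + 2·3/11 = 211/209 > 1 (supercritical), so q < 1. The extinction probability is the smaller root: q = (5/19)/(3/11) = 55/57.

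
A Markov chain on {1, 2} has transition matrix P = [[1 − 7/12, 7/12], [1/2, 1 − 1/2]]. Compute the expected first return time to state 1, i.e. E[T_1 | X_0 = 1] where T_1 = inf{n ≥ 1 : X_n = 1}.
E[T_1 | X_0 = 1] = 1/π_1 = 13/6

For an irreducible recurrent Markov chain with stationary distribution π, E[T_i | X_0 = i] = 1/π_i (Kac's formula). Here π_1 = (1/2)/(7/12 + 1/2) = (1/2)/(13/12) = 6/13, so E[T_1 | X_0 = 1] = 1/π_1 = (7/12 + 1/2)/(1/2) = (13/12)/(1/2) = 13/6.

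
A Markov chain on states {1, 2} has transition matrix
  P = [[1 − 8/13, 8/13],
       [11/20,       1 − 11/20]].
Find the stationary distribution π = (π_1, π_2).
π_1 = 143/303, π_2 = 160/303

Solve πP = π with π_1 + π_2 = 1. From πP = π: π_1 · (1 − 8/13) + π_2 · 11/20 = π_1 ⇒ π_2 · 11/20 = π_1 · 8/13 ⇒ π_2/π_1 = (8/13)/(11/20) = 160/143. Together with π_1 + π_2 = 1:
  π_1 = (11/20)/(8/13 + 11/20) = (11/20)/(303/260) = 143/303,
  π_2 = (8/13)/(8/13 + 11/20) = (8/13)/(303/260) = 160/303.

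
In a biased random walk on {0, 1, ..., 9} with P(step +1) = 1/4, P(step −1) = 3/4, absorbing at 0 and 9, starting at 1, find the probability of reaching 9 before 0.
P(hit 9 before 0) = (1 − (3)^1) / (1 − (3)^9) = 1/9841

Let u_k denote P(reach 9 before 0 | start at k). Boundary: u_0 = 0, u_9 = 1. Recurrence: u_k = 1/4·u_{k+1} + 3/4·u_{k-1} for 1 ≤ k ≤ 8. Try u_k = A + B·r^k with r = q/p = (3/4)/(1/4) = 3. Substitution satisfies the recurrence; boundary conditions give:
  u_k = (1 − r^k) / (1 − r^N) = (1 − (3)^1) / (1 − (3)^9) = 1/9841.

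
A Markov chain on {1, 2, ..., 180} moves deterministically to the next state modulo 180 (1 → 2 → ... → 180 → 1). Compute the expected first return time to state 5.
E[T_5 | X_0 = 5] = 180

The chain cycles deterministically, so starting at state 5 it returns in exactly 180 steps. Equivalently, the stationary distribution is uniform π_j = 1/180 for every state j, so by Kac's formula E[T_5] = 1/π_5 = 180.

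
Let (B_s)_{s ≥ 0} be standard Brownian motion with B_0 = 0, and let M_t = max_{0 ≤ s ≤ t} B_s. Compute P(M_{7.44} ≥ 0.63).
P(M_{7.44} ≥ 0.63) = 2·P(B_{7.44} ≥ 0.63) = 2(1 − Φ(0.63/√7.44)) ≈ 0.8173

By the reflection principle for Brownian motion, P(M_t ≥ a) = 2 · P(B_t ≥ a) for a ≥ 0. Since B_t ~ N(0, t), P(B_t ≥ 0.63) = 1 − Φ(0.63/√t) = 1 − Φ(0.63/√7.44) = 1 − Φ(0.2310). So
  P(M_{7.44} ≥ 0.63) = 2(1 − Φ(0.2310)) ≈ 0.8173.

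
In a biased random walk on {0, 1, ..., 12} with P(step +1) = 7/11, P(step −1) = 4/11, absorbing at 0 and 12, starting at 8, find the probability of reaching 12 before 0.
P(hit 12 before 0) = (1 − (4/7)^8) / (1 − (4/7)^12) = 6379457/6444993

Let u_k denote P(reach 12 before 0 | start at k). Boundary: u_0 = 0, u_12 = 1. Recurrence: u_k = 7/11·u_{k+1} + 4/11·u_{k-1} for 1 ≤ k ≤ 11. Try u_k = A + B·r^k with r = q/p = (4/11)/(7/11) = 4/7. Substitution satisfies the recurrence; boundary conditions give:
  u_k = (1 − r^k) / (1 − r^N) = (1 − (4/7)^8) / (1 − (4/7)^12) = 6379457/6444993.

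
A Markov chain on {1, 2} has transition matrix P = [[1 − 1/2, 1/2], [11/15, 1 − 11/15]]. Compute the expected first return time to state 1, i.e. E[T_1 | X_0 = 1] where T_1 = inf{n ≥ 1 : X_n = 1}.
E[T_1 | X_0 = 1] = 1/π_1 = 37/22

For an irreducible recurrent Markov chain with stationary distribution π, E[T_i | X_0 = i] = 1/π_i (Kac's formula). Here π_1 = (11/15)/(1/2 + 11/15) = (11/15)/(37/30) = 22/37, so E[T_1 | X_0 = 1] = 1/π_1 = (1/2 + 11/15)/(11/15) = (37/30)/(11/15) = 37/22.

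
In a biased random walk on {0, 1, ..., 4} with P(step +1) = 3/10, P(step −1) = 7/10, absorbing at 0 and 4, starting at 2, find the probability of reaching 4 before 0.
P(hit 4 before 0) = (1 − (7/3)^2) / (1 − (7/3)^4) = 9/58

Let u_k denote P(reach 4 before 0 | start at k). Boundary: u_0 = 0, u_4 = 1. Recurrence: u_k = 3/10·u_{k+1} + 7/10·u_{k-1} for 1 ≤ k ≤ 3. Try u_k = A + B·r^k with r = q/p = (7/10)/(3/10) = 7/3. Substitution satisfies the recurrence; boundary conditions give:
  u_k = (1 − r^k) / (1 − r^N) = (1 − (7/3)^2) / (1 − (7/3)^4) = 9/58.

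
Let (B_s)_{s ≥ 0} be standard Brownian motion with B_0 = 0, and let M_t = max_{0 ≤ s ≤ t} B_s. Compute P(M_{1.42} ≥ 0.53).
P(M_{1.42} ≥ 0.53) = 2·P(B_{1.42} ≥ 0.53) = 2(1 − Φ(0.53/√1.42)) ≈ 0.6565

By the reflection principle for Brownian motion, P(M_t ≥ a) = 2 · P(B_t ≥ a) for a ≥ 0. Since B_t ~ N(0, t), P(B_t ≥ 0.53) = 1 − Φ(0.53/√t) = 1 − Φ(0.53/√1.42) = 1 − Φ(0.4448). So
  P(M_{1.42} ≥ 0.53) = 2(1 − Φ(0.4448)) ≈ 0.6565.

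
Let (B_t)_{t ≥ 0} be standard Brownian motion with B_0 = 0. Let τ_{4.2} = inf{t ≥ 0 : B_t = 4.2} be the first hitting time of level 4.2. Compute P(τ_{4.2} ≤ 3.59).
P(τ_{4.2} ≤ 3.59) = 2(1 − Φ(4.2/√3.59)) = 2(1 − Φ(2.2167)) ≈ 0.0266

By the reflection principle for standard BM, P(τ_b ≤ t) = 2 · P(B_t ≥ b). Since B_t ~ N(0, t), P(B_t ≥ 4.2) = 1 − Φ(4.2/√t) = 1 − Φ(4.2/√3.59) = 1 − Φ(2.2167) ≈ 0.01332. Doubling: P(τ_{4.2} ≤ 3.59) ≈ 2 · 0.01332 = 0.02664 ≈ 0.0266.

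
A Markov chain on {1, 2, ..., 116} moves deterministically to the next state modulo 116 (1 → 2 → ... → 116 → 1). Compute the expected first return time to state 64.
E[T_64 | X_0 = 64] = 116

The chain cycles deterministically, so starting at state 64 it returns in exactly 116 steps. Equivalently, the stationary distribution is uniform π_j = 1/116 for every state j, so by Kac's formula E[T_64] = 1/π_64 = 116.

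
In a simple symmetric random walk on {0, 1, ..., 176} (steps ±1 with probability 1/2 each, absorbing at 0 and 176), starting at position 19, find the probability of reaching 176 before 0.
P(hit 176 before 0) = 19/176

Let u_k = P(hit 176 before 0 | start at k). Then u_0 = 0, u_176 = 1, and u_k = u_{k-1}/2 + u_{k+1}/2 for 1 ≤ k ≤ 175. This harmonic recurrence is solved by u_k = k/176, giving u_19 = 19/176.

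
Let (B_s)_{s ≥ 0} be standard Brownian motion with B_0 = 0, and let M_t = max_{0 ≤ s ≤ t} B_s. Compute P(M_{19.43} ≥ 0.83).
P(M_{19.43} ≥ 0.83) = 2·P(B_{19.43} ≥ 0.83) = 2(1 − Φ(0.83/√19.43)) ≈ 0.8506

By the reflection principle for Brownian motion, P(M_t ≥ a) = 2 · P(B_t ≥ a) for a ≥ 0. Since B_t ~ N(0, t), P(B_t ≥ 0.83) = 1 − Φ(0.83/√t) = 1 − Φ(0.83/√19.43) = 1 − Φ(0.1883). So
  P(M_{19.43} ≥ 0.83) = 2(1 − Φ(0.1883)) ≈ 0.8506.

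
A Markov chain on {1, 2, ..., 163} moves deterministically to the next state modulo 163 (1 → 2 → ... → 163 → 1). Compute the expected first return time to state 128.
E[T_128 | X_0 = 128] = 163

The chain cycles deterministically, so starting at state 128 it returns in exactly 163 steps. Equivalently, the stationary distribution is uniform π_j = 1/163 for every state j, so by Kac's formula E[T_128] = 1/π_128 = 163.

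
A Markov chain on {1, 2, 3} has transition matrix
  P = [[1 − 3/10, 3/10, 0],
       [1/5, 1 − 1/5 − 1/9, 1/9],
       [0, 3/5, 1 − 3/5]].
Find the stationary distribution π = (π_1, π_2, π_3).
π = (9/25, 27/50, 1/10)

This is a birth-death chain on three states, which satisfies detailed balance: π_1 · P_{12} = π_2 · P_{21} and π_2 · P_{23} = π_3 · P_{32}.
From π_1 · 3/10 = π_2 · 1/5: π_2/π_1 = (3/10)/(1/5) = 3/2.
From π_2 · 1/9 = π_3 · 3/5: π_3/π_2 = (1/9)/(3/5) = 5/27.
Take π_1 proportional to 1; then unnormalized π = (1, 3/2, 5/18). Normalize by dividing by the sum 25/9:
  π = (9/25, 27/50, 1/10).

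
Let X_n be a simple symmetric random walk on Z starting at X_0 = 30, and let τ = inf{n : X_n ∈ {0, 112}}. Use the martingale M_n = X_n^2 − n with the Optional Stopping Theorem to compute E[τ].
E[τ] = 2460

M_n = X_n^2 − n is a martingale (since E[X_{n+1}^2 | F_n] = X_n^2 + 1). By OST (τ has finite mean in a bounded region), E[M_τ] = E[M_0] = X_0^2 − 0 = 30^2 = 900. Also E[M_τ] = E[X_τ^2] − E[τ]. The walk exits at 0 or 112, with P(hit 112 first) = 30/112, so E[X_τ^2] = 112^2 · 30/112 + 0 = 3360. Thus E[τ] = E[X_τ^2] − E[M_τ] = 3360 − 900 = 2460 = 30(112 − 30) = 2460.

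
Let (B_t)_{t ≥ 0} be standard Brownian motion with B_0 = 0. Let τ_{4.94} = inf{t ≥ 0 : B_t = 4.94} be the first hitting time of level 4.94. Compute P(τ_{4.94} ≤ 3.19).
P(τ_{4.94} ≤ 3.19) = 2(1 − Φ(4.94/√3.19)) = 2(1 − Φ(2.7659)) ≈ 0.0057

By the reflection principle for standard BM, P(τ_b ≤ t) = 2 · P(B_t ≥ b). Since B_t ~ N(0, t), P(B_t ≥ 4.94) = 1 − Φ(4.94/√t) = 1 − Φ(4.94/√3.19) = 1 − Φ(2.7659) ≈ 0.00284. Doubling: P(τ_{4.94} ≤ 3.19) ≈ 2 · 0.00284 = 0.00568 ≈ 0.0057.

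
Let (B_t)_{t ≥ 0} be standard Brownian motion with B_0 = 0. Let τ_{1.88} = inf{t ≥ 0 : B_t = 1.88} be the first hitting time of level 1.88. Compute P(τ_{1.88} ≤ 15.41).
P(τ_{1.88} ≤ 15.41) = 2(1 − Φ(1.88/√15.41)) = 2(1 − Φ(0.4789)) ≈ 0.6320

By the reflection principle for standard BM, P(τ_b ≤ t) = 2 · P(B_t ≥ b). Since B_t ~ N(0, t), P(B_t ≥ 1.88) = 1 − Φ(1.88/√t) = 1 − Φ(1.88/√15.41) = 1 − Φ(0.4789) ≈ 0.31600. Doubling: P(τ_{1.88} ≤ 15.41) ≈ 2 · 0.31600 = 0.63200 ≈ 0.6320.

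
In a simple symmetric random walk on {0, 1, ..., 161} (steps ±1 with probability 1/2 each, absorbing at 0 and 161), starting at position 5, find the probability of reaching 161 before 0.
P(hit 161 before 0) = 5/161

Let u_k = P(hit 161 before 0 | start at k). Then u_0 = 0, u_161 = 1, and u_k = u_{k-1}/2 + u_{k+1}/2 for 1 ≤ k ≤ 160. This harmonic recurrence is solved by u_k = k/161, giving u_5 = 5/161.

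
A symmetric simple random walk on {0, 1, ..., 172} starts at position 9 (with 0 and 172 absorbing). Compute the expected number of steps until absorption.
E[τ | X_0 = 9] = 1467

Let v_k = E[τ | X_0 = k]. Boundary: v_0 = v_172 = 0. Recurrence: v_k = 1 + (v_{k-1} + v_{k+1})/2 for 1 ≤ k ≤ 171. The particular solution to v_k − (v_{k-1} + v_{k+1})/2 = 1 is v_k = −k^2. Adding homogeneous solution A + B k and matching boundaries gives v_k = k (172 − k). Substituting k = 9: v_9 = 9 · 163 = 1467.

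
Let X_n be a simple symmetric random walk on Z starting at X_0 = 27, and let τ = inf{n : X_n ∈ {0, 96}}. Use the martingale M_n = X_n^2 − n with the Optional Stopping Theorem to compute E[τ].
E[τ] = 1863

M_n = X_n^2 − n is a martingale (since E[X_{n+1}^2 | F_n] = X_n^2 + 1). By OST (τ has finite mean in a bounded region), E[M_τ] = E[M_0] = X_0^2 − 0 = 27^2 = 729. Also E[M_τ] = E[X_τ^2] − E[τ]. The walk exits at 0 or 96, with P(hit 96 first) = 27/96, so E[X_τ^2] = 96^2 · 27/96 + 0 = 2592. Thus E[τ] = E[X_τ^2] − E[M_τ] = 2592 − 729 = 1863 = 27(96 − 27) = 1863.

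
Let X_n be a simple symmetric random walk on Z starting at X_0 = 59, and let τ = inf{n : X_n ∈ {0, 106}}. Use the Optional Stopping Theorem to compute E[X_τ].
E[X_τ] = 59

X_n is a martingale and τ is a bounded-mean stopping time (indeed τ is finite a.s. with bounded expectation since the walk is in a bounded region). By the OST, E[X_τ] = E[X_0] = 59. Equivalently: E[X_τ] = 106 · P(hit 106 first) + 0 · P(hit 0 first) = 106 · (59/106) = 59.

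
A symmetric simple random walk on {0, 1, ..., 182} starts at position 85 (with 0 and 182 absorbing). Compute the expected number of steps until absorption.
E[τ | X_0 = 85] = 8245

Let v_k = E[τ | X_0 = k]. Boundary: v_0 = v_182 = 0. Recurrence: v_k = 1 + (v_{k-1} + v_{k+1})/2 for 1 ≤ k ≤ 181. The particular solution to v_k − (v_{k-1} + v_{k+1})/2 = 1 is v_k = −k^2. Adding homogeneous solution A + B k and matching boundaries gives v_k = k (182 − k). Substituting k = 85: v_85 = 85 · 97 = 8245.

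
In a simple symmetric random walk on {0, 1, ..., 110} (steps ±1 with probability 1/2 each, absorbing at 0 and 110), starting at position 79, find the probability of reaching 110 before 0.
P(hit 110 before 0) = 79/110

Let u_k = P(hit 110 before 0 | start at k). Then u_0 = 0, u_110 = 1, and u_k = u_{k-1}/2 + u_{k+1}/2 for 1 ≤ k ≤ 109. This harmonic recurrence is solved by u_k = k/110, giving u_79 = 79/110.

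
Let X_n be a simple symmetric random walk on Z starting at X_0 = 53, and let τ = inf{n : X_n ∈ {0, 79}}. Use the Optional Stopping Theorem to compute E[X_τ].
E[X_τ] = 53

X_n is a martingale and τ is a bounded-mean stopping time (indeed τ is finite a.s. with bounded expectation since the walk is in a bounded region). By the OST, E[X_τ] = E[X_0] = 53. Equivalently: E[X_τ] = 79 · P(hit 79 first) + 0 · P(hit 0 first) = 79 · (53/79) = 53.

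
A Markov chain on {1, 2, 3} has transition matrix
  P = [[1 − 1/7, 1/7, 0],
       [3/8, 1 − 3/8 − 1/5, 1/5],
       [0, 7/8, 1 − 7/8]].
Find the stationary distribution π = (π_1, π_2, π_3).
π = (735/1079, 280/1079, 64/1079)

This is a birth-death chain on three states, which satisfies detailed balance: π_1 · P_{12} = π_2 · P_{21} and π_2 · P_{23} = π_3 · P_{32}.
From π_1 · 1/7 = π_2 · 3/8: π_2/π_1 = (1/7)/(3/8) = 8/21.
From π_2 · 1/5 = π_3 · 7/8: π_3/π_2 = (1/5)/(7/8) = 8/35.
Take π_1 proportional to 1; then unnormalized π = (1, 8/21, 64/735). Normalize by dividing by the sum 1079/735:
  π = (735/1079, 280/1079, 64/1079).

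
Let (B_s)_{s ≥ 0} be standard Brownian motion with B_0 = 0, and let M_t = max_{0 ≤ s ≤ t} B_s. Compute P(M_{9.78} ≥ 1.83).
P(M_{9.78} ≥ 1.83) = 2·P(B_{9.78} ≥ 1.83) = 2(1 − Φ(1.83/√9.78)) ≈ 0.5584

By the reflection principle for Brownian motion, P(M_t ≥ a) = 2 · P(B_t ≥ a) for a ≥ 0. Since B_t ~ N(0, t), P(B_t ≥ 1.83) = 1 − Φ(1.83/√t) = 1 − Φ(1.83/√9.78) = 1 − Φ(0.5852). So
  P(M_{9.78} ≥ 1.83) = 2(1 − Φ(0.5852)) ≈ 0.5584.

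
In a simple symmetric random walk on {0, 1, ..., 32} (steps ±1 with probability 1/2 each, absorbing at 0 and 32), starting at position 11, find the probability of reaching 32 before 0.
P(hit 32 before 0) = 11/32

Let u_k = P(hit 32 before 0 | start at k). Then u_0 = 0, u_32 = 1, and u_k = u_{k-1}/2 + u_{k+1}/2 for 1 ≤ k ≤ 31. This harmonic recurrence is solved by u_k = k/32, giving u_11 = 11/32.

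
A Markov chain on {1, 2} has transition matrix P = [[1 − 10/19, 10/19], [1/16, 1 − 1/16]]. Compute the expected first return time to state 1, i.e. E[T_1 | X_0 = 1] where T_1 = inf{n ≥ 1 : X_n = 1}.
E[T_1 | X_0 = 1] = 1/π_1 = 179/19

For an irreducible recurrent Markov chain with stationary distribution π, E[T_i | X_0 = i] = 1/π_i (Kac's formula). Here π_1 = (1/16)/(10/19 + 1/16) = (1/16)/(179/304) = 19/179, so E[T_1 | X_0 = 1] = 1/π_1 = (10/19 + 1/16)/(1/16) = (179/304)/(1/16) = 179/19.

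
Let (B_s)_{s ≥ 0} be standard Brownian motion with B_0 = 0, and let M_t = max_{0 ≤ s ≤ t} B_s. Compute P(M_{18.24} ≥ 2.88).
P(M_{18.24} ≥ 2.88) = 2·P(B_{18.24} ≥ 2.88) = 2(1 − Φ(2.88/√18.24)) ≈ 0.5001

By the reflection principle for Brownian motion, P(M_t ≥ a) = 2 · P(B_t ≥ a) for a ≥ 0. Since B_t ~ N(0, t), P(B_t ≥ 2.88) = 1 − Φ(2.88/√t) = 1 − Φ(2.88/√18.24) = 1 − Φ(0.6743). So
  P(M_{18.24} ≥ 2.88) = 2(1 − Φ(0.6743)) ≈ 0.5001.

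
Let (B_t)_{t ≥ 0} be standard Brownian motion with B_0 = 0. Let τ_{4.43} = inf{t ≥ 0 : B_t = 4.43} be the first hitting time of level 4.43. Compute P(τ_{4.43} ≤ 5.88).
P(τ_{4.43} ≤ 5.88) = 2(1 − Φ(4.43/√5.88)) = 2(1 − Φ(1.8269)) ≈ 0.0677

By the reflection principle for standard BM, P(τ_b ≤ t) = 2 · P(B_t ≥ b). Since B_t ~ N(0, t), P(B_t ≥ 4.43) = 1 − Φ(4.43/√t) = 1 − Φ(4.43/√5.88) = 1 − Φ(1.8269) ≈ 0.03386. Doubling: P(τ_{4.43} ≤ 5.88) ≈ 2 · 0.03386 = 0.06772 ≈ 0.0677.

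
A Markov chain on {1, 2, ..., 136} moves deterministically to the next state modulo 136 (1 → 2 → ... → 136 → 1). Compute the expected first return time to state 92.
E[T_92 | X_0 = 92] = 136

The chain cycles deterministically, so starting at state 92 it returns in exactly 136 steps. Equivalently, the stationary distribution is uniform π_j = 1/136 for every state j, so by Kac's formula E[T_92] = 1/π_92 = 136.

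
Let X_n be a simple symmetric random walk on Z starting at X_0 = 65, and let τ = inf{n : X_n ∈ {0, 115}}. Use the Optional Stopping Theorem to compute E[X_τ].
E[X_τ] = 65

X_n is a martingale and τ is a bounded-mean stopping time (indeed τ is finite a.s. with bounded expectation since the walk is in a bounded region). By the OST, E[X_τ] = E[X_0] = 65. Equivalently: E[X_τ] = 115 · P(hit 115 first) + 0 · P(hit 0 first) = 115 · (65/115) = 65.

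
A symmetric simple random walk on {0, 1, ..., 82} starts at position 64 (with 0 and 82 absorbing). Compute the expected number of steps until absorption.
E[τ | X_0 = 64] = 1152

Let v_k = E[τ | X_0 = k]. Boundary: v_0 = v_82 = 0. Recurrence: v_k = 1 + (v_{k-1} + v_{k+1})/2 for 1 ≤ k ≤ 81. The particular solution to v_k − (v_{k-1} + v_{k+1})/2 = 1 is v_k = −k^2. Adding homogeneous solution A + B k and matching boundaries gives v_k = k (82 − k). Substituting k = 64: v_64 = 64 · 18 = 1152.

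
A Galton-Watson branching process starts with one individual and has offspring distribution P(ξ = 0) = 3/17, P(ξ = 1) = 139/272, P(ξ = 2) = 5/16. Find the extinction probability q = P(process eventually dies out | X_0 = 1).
q = 48/85

The pgf is f(s) = 3/17 + 139/272·s + 5/16·s². The extinction probability q is the smallest fixed point of f in [0, 1]. Setting s = f(s):
  5/16·s² + (139/272 − 1)·s + 3/17 = 0
  5/16·s² − (3/17 + 5/16)·s + 3/17 = 0
which factors as (s − 1)·(5/16·s − 3/17) = 0, giving roots s = 1 and s = (3/17)/(5/16) = 48/85.
Mean offspring μ = 139/272 + 2·5/16 = 309/272 > 1 (supercritical), so q < 1. The extinction probability is the smaller root: q = (3/17)/(5/16) = 48/85.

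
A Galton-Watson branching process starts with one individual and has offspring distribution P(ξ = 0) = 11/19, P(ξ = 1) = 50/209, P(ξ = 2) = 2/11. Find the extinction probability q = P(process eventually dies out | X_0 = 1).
q = 1

Mean offspring μ = 0·11/19 + 1·50/209 + 2·2/11 = 126/209 ≤ 1. For μ ≤ 1 with offspring not concentrated at 1, the Galton-Watson process goes extinct almost surely, so q = 1.
(Algebraic check: The pgf is f(s) = 11/19 + 50/209·s + 2/11·s². The extinction probability q is the smallest fixed point of f in [0, 1]. Setting s = f(s):
  2/11·s² + (50/209 − 1)·s + 11/19 = 0
  2/11·s² − (11/19 + 2/11)·s + 11/19 = 0
which factors as (s − 1)·(2/11·s − 11/19) = 0, giving roots s = 1 and s = (11/19)/(2/11) = 121/38. Since 121/38 ≥ 1, the smallest root in [0, 1] is s = 1.)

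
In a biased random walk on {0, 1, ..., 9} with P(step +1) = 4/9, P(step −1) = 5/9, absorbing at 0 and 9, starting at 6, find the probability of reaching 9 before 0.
P(hit 9 before 0) = (1 − (5/4)^6) / (1 − (5/4)^9) = 12096/27721

Let u_k denote P(reach 9 before 0 | start at k). Boundary: u_0 = 0, u_9 = 1. Recurrence: u_k = 4/9·u_{k+1} + 5/9·u_{k-1} for 1 ≤ k ≤ 8. Try u_k = A + B·r^k with r = q/p = (5/9)/(4/9) = 5/4. Substitution satisfies the recurrence; boundary conditions give:
  u_k = (1 − r^k) / (1 − r^N) = (1 − (5/4)^6) / (1 − (5/4)^9) = 12096/27721.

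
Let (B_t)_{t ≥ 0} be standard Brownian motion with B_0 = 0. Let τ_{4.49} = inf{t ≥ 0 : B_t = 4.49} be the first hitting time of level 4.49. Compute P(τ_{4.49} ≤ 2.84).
P(τ_{4.49} ≤ 2.84) = 2(1 − Φ(4.49/√2.84)) = 2(1 − Φ(2.6643)) ≈ 0.0077

By the reflection principle for standard BM, P(τ_b ≤ t) = 2 · P(B_t ≥ b). Since B_t ~ N(0, t), P(B_t ≥ 4.49) = 1 − Φ(4.49/√t) = 1 − Φ(4.49/√2.84) = 1 − Φ(2.6643) ≈ 0.00386. Doubling: P(τ_{4.49} ≤ 2.84) ≈ 2 · 0.00386 = 0.00772 ≈ 0.0077.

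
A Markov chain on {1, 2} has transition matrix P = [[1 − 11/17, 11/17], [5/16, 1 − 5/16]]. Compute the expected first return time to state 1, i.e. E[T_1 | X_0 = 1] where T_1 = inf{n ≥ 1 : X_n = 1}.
E[T_1 | X_0 = 1] = 1/π_1 = 261/85

For an irreducible recurrent Markov chain with stationary distribution π, E[T_i | X_0 = i] = 1/π_i (Kac's formula). Here π_1 = (5/16)/(11/17 + 5/16) = (5/16)/(261/272) = 85/261, so E[T_1 | X_0 = 1] = 1/π_1 = (11/17 + 5/16)/(5/16) = (261/272)/(5/16) = 261/85.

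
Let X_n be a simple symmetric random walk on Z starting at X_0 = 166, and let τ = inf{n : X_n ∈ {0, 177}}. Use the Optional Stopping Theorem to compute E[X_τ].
E[X_τ] = 166

X_n is a martingale and τ is a bounded-mean stopping time (indeed τ is finite a.s. with bounded expectation since the walk is in a bounded region). By the OST, E[X_τ] = E[X_0] = 166. Equivalently: E[X_τ] = 177 · P(hit 177 first) + 0 · P(hit 0 first) = 177 · (166/177) = 166.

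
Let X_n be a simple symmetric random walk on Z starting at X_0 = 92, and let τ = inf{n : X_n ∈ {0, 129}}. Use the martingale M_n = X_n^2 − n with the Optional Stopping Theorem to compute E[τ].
E[τ] = 3404

M_n = X_n^2 − n is a martingale (since E[X_{n+1}^2 | F_n] = X_n^2 + 1). By OST (τ has finite mean in a bounded region), E[M_τ] = E[M_0] = X_0^2 − 0 = 92^2 = 8464. Also E[M_τ] = E[X_τ^2] − E[τ]. The walk exits at 0 or 129, with P(hit 129 first) = 92/129, so E[X_τ^2] = 129^2 · 92/129 + 0 = 11868. Thus E[τ] = E[X_τ^2] − E[M_τ] = 11868 − 8464 = 3404 = 92(129 − 92) = 3404.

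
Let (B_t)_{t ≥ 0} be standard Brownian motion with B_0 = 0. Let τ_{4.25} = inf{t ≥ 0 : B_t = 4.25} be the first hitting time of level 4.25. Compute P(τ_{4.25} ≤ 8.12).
P(τ_{4.25} ≤ 8.12) = 2(1 − Φ(4.25/√8.12)) = 2(1 − Φ(1.4915)) ≈ 0.1358

By the reflection principle for standard BM, P(τ_b ≤ t) = 2 · P(B_t ≥ b). Since B_t ~ N(0, t), P(B_t ≥ 4.25) = 1 − Φ(4.25/√t) = 1 − Φ(4.25/√8.12) = 1 − Φ(1.4915) ≈ 0.06792. Doubling: P(τ_{4.25} ≤ 8.12) ≈ 2 · 0.06792 = 0.13584 ≈ 0.1358.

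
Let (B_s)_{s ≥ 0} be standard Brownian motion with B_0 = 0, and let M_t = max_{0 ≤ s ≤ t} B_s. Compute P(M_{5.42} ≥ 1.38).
P(M_{5.42} ≥ 1.38) = 2·P(B_{5.42} ≥ 1.38) = 2(1 − Φ(1.38/√5.42)) ≈ 0.5533

By the reflection principle for Brownian motion, P(M_t ≥ a) = 2 · P(B_t ≥ a) for a ≥ 0. Since B_t ~ N(0, t), P(B_t ≥ 1.38) = 1 − Φ(1.38/√t) = 1 − Φ(1.38/√5.42) = 1 − Φ(0.5928). So
  P(M_{5.42} ≥ 1.38) = 2(1 − Φ(0.5928)) ≈ 0.5533.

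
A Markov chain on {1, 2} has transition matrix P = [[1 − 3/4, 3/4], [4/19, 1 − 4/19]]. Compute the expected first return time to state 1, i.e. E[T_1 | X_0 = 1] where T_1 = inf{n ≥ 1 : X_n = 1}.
E[T_1 | X_0 = 1] = 1/π_1 = 73/16

For an irreducible recurrent Markov chain with stationary distribution π, E[T_i | X_0 = i] = 1/π_i (Kac's formula). Here π_1 = (4/19)/(3/4 + 4/19) = (4/19)/(73/76) = 16/73, so E[T_1 | X_0 = 1] = 1/π_1 = (3/4 + 4/19)/(4/19) = (73/76)/(4/19) = 73/16.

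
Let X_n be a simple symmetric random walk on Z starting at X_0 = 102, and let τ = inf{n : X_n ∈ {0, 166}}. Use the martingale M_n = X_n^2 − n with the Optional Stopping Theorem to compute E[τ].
E[τ] = 6528

M_n = X_n^2 − n is a martingale (since E[X_{n+1}^2 | F_n] = X_n^2 + 1). By OST (τ has finite mean in a bounded region), E[M_τ] = E[M_0] = X_0^2 − 0 = 102^2 = 10404. Also E[M_τ] = E[X_τ^2] − E[τ]. The walk exits at 0 or 166, with P(hit 166 first) = 102/166, so E[X_τ^2] = 166^2 · 102/166 + 0 = 16932. Thus E[τ] = E[X_τ^2] − E[M_τ] = 16932 − 10404 = 6528 = 102(166 − 102) = 6528.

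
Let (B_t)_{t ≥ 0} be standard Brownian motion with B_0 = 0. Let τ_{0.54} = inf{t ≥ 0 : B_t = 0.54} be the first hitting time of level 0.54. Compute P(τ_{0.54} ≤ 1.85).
P(τ_{0.54} ≤ 1.85) = 2(1 − Φ(0.54/√1.85)) = 2(1 − Φ(0.3970)) ≈ 0.6914

By the reflection principle for standard BM, P(τ_b ≤ t) = 2 · P(B_t ≥ b). Since B_t ~ N(0, t), P(B_t ≥ 0.54) = 1 − Φ(0.54/√t) = 1 − Φ(0.54/√1.85) = 1 − Φ(0.3970) ≈ 0.34568. Doubling: P(τ_{0.54} ≤ 1.85) ≈ 2 · 0.34568 = 0.69136 ≈ 0.6914.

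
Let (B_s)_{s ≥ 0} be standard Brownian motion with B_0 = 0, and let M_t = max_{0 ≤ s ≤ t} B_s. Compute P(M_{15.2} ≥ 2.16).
P(M_{15.2} ≥ 2.16) = 2·P(B_{15.2} ≥ 2.16) = 2(1 − Φ(2.16/√15.2)) ≈ 0.5796

By the reflection principle for Brownian motion, P(M_t ≥ a) = 2 · P(B_t ≥ a) for a ≥ 0. Since B_t ~ N(0, t), P(B_t ≥ 2.16) = 1 − Φ(2.16/√t) = 1 − Φ(2.16/√15.2) = 1 − Φ(0.5540). So
  P(M_{15.2} ≥ 2.16) = 2(1 − Φ(0.5540)) ≈ 0.5796.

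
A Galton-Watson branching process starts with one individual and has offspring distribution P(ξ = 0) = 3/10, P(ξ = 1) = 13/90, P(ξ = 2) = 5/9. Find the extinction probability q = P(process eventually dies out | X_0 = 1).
q = 27/50

The pgf is f(s) = 3/10 + 13/90·s + 5/9·s². The extinction probability q is the smallest fixed point of f in [0, 1]. Setting s = f(s):
  5/9·s² + (13/90 − 1)·s + 3/10 = 0
  5/9·s² − (3/10 + 5/9)·s + 3/10 = 0
which factors as (s − 1)·(5/9·s − 3/10) = 0, giving roots s = 1 and s = (3/10)/(5/9) = 27/50.
Mean offspring μ = 13/90 + 2·5/9 = 113/90 > 1 (supercritical), so q < 1. The extinction probability is the smaller root: q = (3/10)/(5/9) = 27/50.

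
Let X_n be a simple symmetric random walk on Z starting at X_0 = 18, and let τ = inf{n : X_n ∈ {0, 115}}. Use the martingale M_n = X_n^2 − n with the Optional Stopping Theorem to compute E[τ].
E[τ] = 1746

M_n = X_n^2 − n is a martingale (since E[X_{n+1}^2 | F_n] = X_n^2 + 1). By OST (τ has finite mean in a bounded region), E[M_τ] = E[M_0] = X_0^2 − 0 = 18^2 = 324. Also E[M_τ] = E[X_τ^2] − E[τ]. The walk exits at 0 or 115, with P(hit 115 first) = 18/115, so E[X_τ^2] = 115^2 · 18/115 + 0 = 2070. Thus E[τ] = E[X_τ^2] − E[M_τ] = 2070 − 324 = 1746 = 18(115 − 18) = 1746.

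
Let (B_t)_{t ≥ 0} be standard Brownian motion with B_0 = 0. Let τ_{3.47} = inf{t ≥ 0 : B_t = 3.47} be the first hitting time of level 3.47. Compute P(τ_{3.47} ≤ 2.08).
P(τ_{3.47} ≤ 2.08) = 2(1 − Φ(3.47/√2.08)) = 2(1 − Φ(2.4060)) ≈ 0.0161

By the reflection principle for standard BM, P(τ_b ≤ t) = 2 · P(B_t ≥ b). Since B_t ~ N(0, t), P(B_t ≥ 3.47) = 1 − Φ(3.47/√t) = 1 − Φ(3.47/√2.08) = 1 − Φ(2.4060) ≈ 0.00806. Doubling: P(τ_{3.47} ≤ 2.08) ≈ 2 · 0.00806 = 0.01612 ≈ 0.0161.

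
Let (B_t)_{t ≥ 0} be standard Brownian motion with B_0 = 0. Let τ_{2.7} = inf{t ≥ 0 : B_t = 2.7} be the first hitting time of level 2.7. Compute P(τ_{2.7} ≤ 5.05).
P(τ_{2.7} ≤ 5.05) = 2(1 − Φ(2.7/√5.05)) = 2(1 − Φ(1.2015)) ≈ 0.2296

By the reflection principle for standard BM, P(τ_b ≤ t) = 2 · P(B_t ≥ b). Since B_t ~ N(0, t), P(B_t ≥ 2.7) = 1 − Φ(2.7/√t) = 1 − Φ(2.7/√5.05) = 1 − Φ(1.2015) ≈ 0.11478. Doubling: P(τ_{2.7} ≤ 5.05) ≈ 2 · 0.11478 = 0.22956 ≈ 0.2296.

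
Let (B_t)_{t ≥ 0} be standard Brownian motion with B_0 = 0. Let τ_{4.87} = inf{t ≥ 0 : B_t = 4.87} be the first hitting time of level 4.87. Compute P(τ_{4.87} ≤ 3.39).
P(τ_{4.87} ≤ 3.39) = 2(1 − Φ(4.87/√3.39)) = 2(1 − Φ(2.6450)) ≈ 0.0082

By the reflection principle for standard BM, P(τ_b ≤ t) = 2 · P(B_t ≥ b). Since B_t ~ N(0, t), P(B_t ≥ 4.87) = 1 − Φ(4.87/√t) = 1 − Φ(4.87/√3.39) = 1 − Φ(2.6450) ≈ 0.00408. Doubling: P(τ_{4.87} ≤ 3.39) ≈ 2 · 0.00408 = 0.00816 ≈ 0.0082.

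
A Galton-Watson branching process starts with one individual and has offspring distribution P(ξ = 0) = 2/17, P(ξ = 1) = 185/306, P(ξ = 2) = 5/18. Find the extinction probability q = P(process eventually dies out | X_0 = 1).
q = 36/85

The pgf is f(s) = 2/17 + 185/306·s + 5/18·s². The extinction probability q is the smallest fixed point of f in [0, 1]. Setting s = f(s):
  5/18·s² + (185/306 − 1)·s + 2/17 = 0
  5/18·s² − (2/17 + 5/18)·s + 2/17 = 0
which factors as (s − 1)·(5/18·s − 2/17) = 0, giving roots s = 1 and s = (2/17)/(5/18) = 36/85.
Mean offspring μ = 185/306 + 2·5/18 = 355/306 > 1 (supercritical), so q < 1. The extinction probability is the smaller root: q = (2/17)/(5/18) = 36/85.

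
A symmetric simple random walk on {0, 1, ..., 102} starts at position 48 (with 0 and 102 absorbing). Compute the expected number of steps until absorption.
E[τ | X_0 = 48] = 2592

Let v_k = E[τ | X_0 = k]. Boundary: v_0 = v_102 = 0. Recurrence: v_k = 1 + (v_{k-1} + v_{k+1})/2 for 1 ≤ k ≤ 101. The particular solution to v_k − (v_{k-1} + v_{k+1})/2 = 1 is v_k = −k^2. Adding homogeneous solution A + B k and matching boundaries gives v_k = k (102 − k). Substituting k = 48: v_48 = 48 · 54 = 2592.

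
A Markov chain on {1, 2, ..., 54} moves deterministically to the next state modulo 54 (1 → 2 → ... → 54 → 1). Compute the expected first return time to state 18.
E[T_18 | X_0 = 18] = 54

The chain cycles deterministically, so starting at state 18 it returns in exactly 54 steps. Equivalently, the stationary distribution is uniform π_j = 1/54 for every state j, so by Kac's formula E[T_18] = 1/π_18 = 54.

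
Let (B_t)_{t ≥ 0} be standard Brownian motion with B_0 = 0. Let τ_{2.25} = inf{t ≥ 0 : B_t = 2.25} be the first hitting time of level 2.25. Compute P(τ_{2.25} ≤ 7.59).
P(τ_{2.25} ≤ 7.59) = 2(1 − Φ(2.25/√7.59)) = 2(1 − Φ(0.8167)) ≈ 0.4141

By the reflection principle for standard BM, P(τ_b ≤ t) = 2 · P(B_t ≥ b). Since B_t ~ N(0, t), P(B_t ≥ 2.25) = 1 − Φ(2.25/√t) = 1 − Φ(2.25/√7.59) = 1 − Φ(0.8167) ≈ 0.20705. Doubling: P(τ_{2.25} ≤ 7.59) ≈ 2 · 0.20705 = 0.41410 ≈ 0.4141.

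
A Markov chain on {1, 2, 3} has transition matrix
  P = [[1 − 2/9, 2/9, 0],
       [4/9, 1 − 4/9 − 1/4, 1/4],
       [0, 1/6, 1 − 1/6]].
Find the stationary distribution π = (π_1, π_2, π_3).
π = (4/9, 2/9, 1/3)

This is a birth-death chain on three states, which satisfies detailed balance: π_1 · P_{12} = π_2 · P_{21} and π_2 · P_{23} = π_3 · P_{32}.
From π_1 · 2/9 = π_2 · 4/9: π_2/π_1 = (2/9)/(4/9) = 1/2.
From π_2 · 1/4 = π_3 · 1/6: π_3/π_2 = (1/4)/(1/6) = 3/2.
Take π_1 proportional to 1; then unnormalized π = (1, 1/2, 3/4). Normalize by dividing by the sum 9/4:
  π = (4/9, 2/9, 1/3).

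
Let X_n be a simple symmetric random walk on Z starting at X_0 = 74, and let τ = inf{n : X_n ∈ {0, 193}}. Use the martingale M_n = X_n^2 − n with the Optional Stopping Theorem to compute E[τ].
E[τ] = 8806

M_n = X_n^2 − n is a martingale (since E[X_{n+1}^2 | F_n] = X_n^2 + 1). By OST (τ has finite mean in a bounded region), E[M_τ] = E[M_0] = X_0^2 − 0 = 74^2 = 5476. Also E[M_τ] = E[X_τ^2] − E[τ]. The walk exits at 0 or 193, with P(hit 193 first) = 74/193, so E[X_τ^2] = 193^2 · 74/193 + 0 = 14282. Thus E[τ] = E[X_τ^2] − E[M_τ] = 14282 − 5476 = 8806 = 74(193 − 74) = 8806.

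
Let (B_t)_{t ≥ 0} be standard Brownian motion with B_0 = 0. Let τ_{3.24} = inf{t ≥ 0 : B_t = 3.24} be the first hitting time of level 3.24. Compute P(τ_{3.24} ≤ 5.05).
P(τ_{3.24} ≤ 5.05) = 2(1 − Φ(3.24/√5.05)) = 2(1 − Φ(1.4418)) ≈ 0.1494

By the reflection principle for standard BM, P(τ_b ≤ t) = 2 · P(B_t ≥ b). Since B_t ~ N(0, t), P(B_t ≥ 3.24) = 1 − Φ(3.24/√t) = 1 − Φ(3.24/√5.05) = 1 − Φ(1.4418) ≈ 0.07468. Doubling: P(τ_{3.24} ≤ 5.05) ≈ 2 · 0.07468 = 0.14936 ≈ 0.1494.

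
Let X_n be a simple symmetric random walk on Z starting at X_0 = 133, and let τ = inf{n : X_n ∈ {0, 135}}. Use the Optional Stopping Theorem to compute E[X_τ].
E[X_τ] = 133

X_n is a martingale and τ is a bounded-mean stopping time (indeed τ is finite a.s. with bounded expectation since the walk is in a bounded region). By the OST, E[X_τ] = E[X_0] = 133. Equivalently: E[X_τ] = 135 · P(hit 135 first) + 0 · P(hit 0 first) = 135 · (133/135) = 133.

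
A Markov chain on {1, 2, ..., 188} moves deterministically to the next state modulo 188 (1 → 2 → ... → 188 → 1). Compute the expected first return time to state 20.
E[T_20 | X_0 = 20] = 188

The chain cycles deterministically, so starting at state 20 it returns in exactly 188 steps. Equivalently, the stationary distribution is uniform π_j = 1/188 for every state j, so by Kac's formula E[T_20] = 1/π_20 = 188.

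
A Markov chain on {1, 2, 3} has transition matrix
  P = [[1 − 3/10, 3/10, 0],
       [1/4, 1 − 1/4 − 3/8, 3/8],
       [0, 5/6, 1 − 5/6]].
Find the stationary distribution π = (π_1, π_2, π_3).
π = (50/137, 60/137, 27/137)

This is a birth-death chain on three states, which satisfies detailed balance: π_1 · P_{12} = π_2 · P_{21} and π_2 · P_{23} = π_3 · P_{32}.
From π_1 · 3/10 = π_2 · 1/4: π_2/π_1 = (3/10)/(1/4) = 6/5.
From π_2 · 3/8 = π_3 · 5/6: π_3/π_2 = (3/8)/(5/6) = 9/20.
Take π_1 proportional to 1; then unnormalized π = (1, 6/5, 27/50). Normalize by dividing by the sum 137/50:
  π = (50/137, 60/137, 27/137).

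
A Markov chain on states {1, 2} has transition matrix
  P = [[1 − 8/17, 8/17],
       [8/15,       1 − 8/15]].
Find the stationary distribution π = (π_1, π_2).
π_1 = 17/32, π_2 = 15/32

Solve πP = π with π_1 + π_2 = 1. From πP = π: π_1 · (1 − 8/17) + π_2 · 8/15 = π_1 ⇒ π_2 · 8/15 = π_1 · 8/17 ⇒ π_2/π_1 = (8/17)/(8/15) = 15/17. Together with π_1 + π_2 = 1:
  π_1 = (8/15)/(8/17 + 8/15) = (8/15)/(256/255) = 17/32,
  π_2 = (8/17)/(8/17 + 8/15) = (8/17)/(256/255) = 15/32.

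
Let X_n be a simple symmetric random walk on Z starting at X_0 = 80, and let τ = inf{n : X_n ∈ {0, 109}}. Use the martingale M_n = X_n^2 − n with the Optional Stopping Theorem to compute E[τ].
E[τ] = 2320

M_n = X_n^2 − n is a martingale (since E[X_{n+1}^2 | F_n] = X_n^2 + 1). By OST (τ has finite mean in a bounded region), E[M_τ] = E[M_0] = X_0^2 − 0 = 80^2 = 6400. Also E[M_τ] = E[X_τ^2] − E[τ]. The walk exits at 0 or 109, with P(hit 109 first) = 80/109, so E[X_τ^2] = 109^2 · 80/109 + 0 = 8720. Thus E[τ] = E[X_τ^2] − E[M_τ] = 8720 − 6400 = 2320 = 80(109 − 80) = 2320.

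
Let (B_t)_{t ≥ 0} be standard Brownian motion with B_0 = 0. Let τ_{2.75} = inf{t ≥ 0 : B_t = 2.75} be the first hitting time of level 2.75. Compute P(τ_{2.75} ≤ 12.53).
P(τ_{2.75} ≤ 12.53) = 2(1 − Φ(2.75/√12.53)) = 2(1 − Φ(0.7769)) ≈ 0.4372

By the reflection principle for standard BM, P(τ_b ≤ t) = 2 · P(B_t ≥ b). Since B_t ~ N(0, t), P(B_t ≥ 2.75) = 1 − Φ(2.75/√t) = 1 − Φ(2.75/√12.53) = 1 − Φ(0.7769) ≈ 0.21861. Doubling: P(τ_{2.75} ≤ 12.53) ≈ 2 · 0.21861 = 0.43722 ≈ 0.4372.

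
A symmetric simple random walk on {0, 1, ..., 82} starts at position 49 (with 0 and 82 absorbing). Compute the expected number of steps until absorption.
E[τ | X_0 = 49] = 1617

Let v_k = E[τ | X_0 = k]. Boundary: v_0 = v_82 = 0. Recurrence: v_k = 1 + (v_{k-1} + v_{k+1})/2 for 1 ≤ k ≤ 81. The particular solution to v_k − (v_{k-1} + v_{k+1})/2 = 1 is v_k = −k^2. Adding homogeneous solution A + B k and matching boundaries gives v_k = k (82 − k). Substituting k = 49: v_49 = 49 · 33 = 1617.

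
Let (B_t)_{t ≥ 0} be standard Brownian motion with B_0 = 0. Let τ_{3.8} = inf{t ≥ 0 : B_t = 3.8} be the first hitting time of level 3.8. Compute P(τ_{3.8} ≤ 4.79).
P(τ_{3.8} ≤ 4.79) = 2(1 − Φ(3.8/√4.79)) = 2(1 − Φ(1.7363)) ≈ 0.0825

By the reflection principle for standard BM, P(τ_b ≤ t) = 2 · P(B_t ≥ b). Since B_t ~ N(0, t), P(B_t ≥ 3.8) = 1 − Φ(3.8/√t) = 1 − Φ(3.8/√4.79) = 1 − Φ(1.7363) ≈ 0.04126. Doubling: P(τ_{3.8} ≤ 4.79) ≈ 2 · 0.04126 = 0.08252 ≈ 0.0825.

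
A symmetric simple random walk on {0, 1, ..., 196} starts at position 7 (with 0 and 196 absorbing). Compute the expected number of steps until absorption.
E[τ | X_0 = 7] = 1323

Let v_k = E[τ | X_0 = k]. Boundary: v_0 = v_196 = 0. Recurrence: v_k = 1 + (v_{k-1} + v_{k+1})/2 for 1 ≤ k ≤ 195. The particular solution to v_k − (v_{k-1} + v_{k+1})/2 = 1 is v_k = −k^2. Adding homogeneous solution A + B k and matching boundaries gives v_k = k (196 − k). Substituting k = 7: v_7 = 7 · 189 = 1323.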